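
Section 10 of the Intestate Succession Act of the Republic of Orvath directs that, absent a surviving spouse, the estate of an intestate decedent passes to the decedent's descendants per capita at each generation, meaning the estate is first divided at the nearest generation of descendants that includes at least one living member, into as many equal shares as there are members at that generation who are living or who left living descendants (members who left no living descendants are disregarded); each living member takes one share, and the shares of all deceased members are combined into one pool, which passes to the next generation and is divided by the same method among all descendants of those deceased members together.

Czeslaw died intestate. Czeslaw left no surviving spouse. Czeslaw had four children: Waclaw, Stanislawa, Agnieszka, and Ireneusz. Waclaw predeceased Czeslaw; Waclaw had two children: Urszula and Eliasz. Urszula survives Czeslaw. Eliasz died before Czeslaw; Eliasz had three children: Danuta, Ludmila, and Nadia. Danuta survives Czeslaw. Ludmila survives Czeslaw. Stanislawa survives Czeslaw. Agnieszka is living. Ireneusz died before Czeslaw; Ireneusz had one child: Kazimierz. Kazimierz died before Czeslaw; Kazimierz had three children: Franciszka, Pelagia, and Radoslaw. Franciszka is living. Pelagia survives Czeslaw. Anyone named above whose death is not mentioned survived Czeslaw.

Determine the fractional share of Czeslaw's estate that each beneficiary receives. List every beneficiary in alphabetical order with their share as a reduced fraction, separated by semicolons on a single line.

Agnieszka 1/4; Danuta 1/18; Franciszka 1/18; Ludmila 1/18; Nadia 1/18; Pelagia 1/18; Radoslaw 1/18; Stanislawa 1/4; Urszula 1/6

There is no surviving spouse, so the entire estate passes to Czeslaw's descendants per capita at each generation.
At generation 1 (Waclaw, Stanislawa, Agnieszka, Ireneusz) there are 4 shares of (1)/4 = 1/4 each.
Living: Stanislawa and Agnieszka — each takes 1/4.
Deceased: Waclaw and Ireneusz. Their combined 1/2 is pooled and carried to generation 2.
At generation 2 (Urszula, Eliasz, Kazimierz) there are 3 shares of (1/2)/3 = 1/6 each.
Living: Urszula — each takes 1/6.
Deceased: Eliasz and Kazimierz. Their combined 1/3 is pooled and carried to generation 3.
At generation 3 (Danuta, Ludmila, Nadia, Franciszka, Pelagia, Radoslaw) there are 6 shares of (1/3)/6 = 1/18 each.
Living: Danuta, Ludmila, Nadia, Franciszka, Pelagia, and Radoslaw — each takes 1/18.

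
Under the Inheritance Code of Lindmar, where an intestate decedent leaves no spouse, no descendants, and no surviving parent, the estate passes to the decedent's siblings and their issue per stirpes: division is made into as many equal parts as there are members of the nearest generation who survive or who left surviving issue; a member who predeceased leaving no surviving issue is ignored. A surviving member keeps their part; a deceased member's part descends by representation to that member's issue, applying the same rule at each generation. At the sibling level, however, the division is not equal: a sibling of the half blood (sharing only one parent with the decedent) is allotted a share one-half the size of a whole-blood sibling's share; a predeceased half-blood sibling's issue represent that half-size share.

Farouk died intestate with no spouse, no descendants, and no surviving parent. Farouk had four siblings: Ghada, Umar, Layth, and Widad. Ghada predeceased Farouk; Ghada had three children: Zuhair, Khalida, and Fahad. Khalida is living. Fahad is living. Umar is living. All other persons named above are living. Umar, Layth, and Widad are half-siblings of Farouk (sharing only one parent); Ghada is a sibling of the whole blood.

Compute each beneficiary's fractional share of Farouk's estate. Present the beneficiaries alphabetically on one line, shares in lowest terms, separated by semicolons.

No spouse, descendants, or parent survives, so the estate passes to Farouk's siblings per stirpes.
Half-blood siblings count for one-half the weight of whole-blood siblings at the initial division.
Dividing 1 in proportion to weights (total weight 5/2): Ghada (weight 1) → 2/5; Umar (weight 1/2) → 1/5; Layth (weight 1/2) → 1/5; Widad (weight 1/2) → 1/5.
Ghada predeceased; the 2/5 allotted to Ghada's branch passes to Ghada's issue by representation.
The 2/5 is divided into 3 equal shares of 2/15 among Zuhair, Khalida, Fahad.
Zuhair is living and takes 2/15.
Khalida is living and takes 2/15.
Fahad is living and takes 2/15.
Umar is living and takes 1/5.
Layth is living and takes 1/5.
Widad is living and takes 1/5.

Fahad 2/15; Khalida 2/15; Layth 1/5; Umar 1/5; Widad 1/5; Zuhair 2/15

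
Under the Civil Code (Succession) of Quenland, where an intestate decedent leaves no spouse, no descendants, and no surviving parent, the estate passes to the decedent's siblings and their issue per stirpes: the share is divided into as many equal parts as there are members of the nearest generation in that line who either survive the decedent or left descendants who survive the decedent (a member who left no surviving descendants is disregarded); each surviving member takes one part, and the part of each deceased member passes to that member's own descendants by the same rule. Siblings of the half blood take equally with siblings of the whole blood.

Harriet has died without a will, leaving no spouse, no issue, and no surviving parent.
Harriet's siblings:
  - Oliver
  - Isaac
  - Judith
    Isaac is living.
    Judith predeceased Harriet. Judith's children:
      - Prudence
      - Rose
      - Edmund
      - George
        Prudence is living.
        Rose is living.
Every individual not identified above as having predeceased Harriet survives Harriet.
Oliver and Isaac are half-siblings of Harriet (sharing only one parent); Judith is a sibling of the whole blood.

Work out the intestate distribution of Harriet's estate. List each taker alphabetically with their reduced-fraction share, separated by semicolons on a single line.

No spouse, descendants, or parent survives, so the estate passes to Harriet's siblings per stirpes.
Half-blood and whole-blood siblings take equally under the stated rule.
The estate is divided into 3 equal shares of 1/3 among Oliver, Isaac, Judith.
Oliver is living and takes 1/3.
Isaac is living and takes 1/3.
Judith predeceased; the 1/3 allotted to Judith's branch passes to Judith's issue by representation.
The 1/3 is divided into 4 equal shares of 1/12 among Prudence, Rose, Edmund, George.
Prudence is living and takes 1/12.
Rose is living and takes 1/12.
Edmund is living and takes 1/12.
George is living and takes 1/12.

Edmund 1/12; George 1/12; Isaac 1/3; Oliver 1/3; Prudence 1/12; Rose 1/12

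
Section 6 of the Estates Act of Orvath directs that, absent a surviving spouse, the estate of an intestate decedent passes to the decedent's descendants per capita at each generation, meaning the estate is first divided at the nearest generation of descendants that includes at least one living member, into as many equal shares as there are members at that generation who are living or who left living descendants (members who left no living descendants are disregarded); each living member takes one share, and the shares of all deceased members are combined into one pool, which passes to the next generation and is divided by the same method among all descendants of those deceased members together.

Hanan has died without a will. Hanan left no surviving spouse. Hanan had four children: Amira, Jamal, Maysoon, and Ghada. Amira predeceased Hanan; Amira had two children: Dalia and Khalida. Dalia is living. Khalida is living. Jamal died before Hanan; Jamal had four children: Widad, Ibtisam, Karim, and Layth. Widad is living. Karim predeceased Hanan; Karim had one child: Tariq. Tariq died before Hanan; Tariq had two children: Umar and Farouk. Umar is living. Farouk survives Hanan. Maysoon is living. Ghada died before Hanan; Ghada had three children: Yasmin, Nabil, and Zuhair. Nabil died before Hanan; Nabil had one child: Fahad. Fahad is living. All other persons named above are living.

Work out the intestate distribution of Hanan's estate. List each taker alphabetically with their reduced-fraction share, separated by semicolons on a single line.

Dalia 1/12; Fahad 1/12; Farouk 1/24; Ibtisam 1/12; Khalida 1/12; Layth 1/12; Maysoon 1/4; Umar 1/24; Widad 1/12; Yasmin 1/12; Zuhair 1/12

There is no surviving spouse, so the entire estate passes to Hanan's descendants per capita at each generation.
At generation 1 (Amira, Jamal, Maysoon, Ghada) there are 4 shares of (1)/4 = 1/4 each.
Living: Maysoon — each takes 1/4.
Deceased: Amira, Jamal, and Ghada. Their combined 3/4 is pooled and carried to generation 2.
At generation 2 (Dalia, Khalida, Widad, Ibtisam, Karim, Layth, Yasmin, Nabil, Zuhair) there are 9 shares of (3/4)/9 = 1/12 each.
Living: Dalia, Khalida, Widad, Ibtisam, Layth, Yasmin, and Zuhair — each takes 1/12.
Deceased: Karim and Nabil. Their combined 1/6 is pooled and carried to generation 3.
At generation 3 (Tariq, Fahad) there are 2 shares of (1/6)/2 = 1/12 each.
Living: Fahad — each takes 1/12.
Deceased: Tariq. That 1/12 share is carried to generation 4.
At generation 4 (Umar, Farouk) there are 2 shares of (1/12)/2 = 1/24 each.
Living: Umar and Farouk — each takes 1/24.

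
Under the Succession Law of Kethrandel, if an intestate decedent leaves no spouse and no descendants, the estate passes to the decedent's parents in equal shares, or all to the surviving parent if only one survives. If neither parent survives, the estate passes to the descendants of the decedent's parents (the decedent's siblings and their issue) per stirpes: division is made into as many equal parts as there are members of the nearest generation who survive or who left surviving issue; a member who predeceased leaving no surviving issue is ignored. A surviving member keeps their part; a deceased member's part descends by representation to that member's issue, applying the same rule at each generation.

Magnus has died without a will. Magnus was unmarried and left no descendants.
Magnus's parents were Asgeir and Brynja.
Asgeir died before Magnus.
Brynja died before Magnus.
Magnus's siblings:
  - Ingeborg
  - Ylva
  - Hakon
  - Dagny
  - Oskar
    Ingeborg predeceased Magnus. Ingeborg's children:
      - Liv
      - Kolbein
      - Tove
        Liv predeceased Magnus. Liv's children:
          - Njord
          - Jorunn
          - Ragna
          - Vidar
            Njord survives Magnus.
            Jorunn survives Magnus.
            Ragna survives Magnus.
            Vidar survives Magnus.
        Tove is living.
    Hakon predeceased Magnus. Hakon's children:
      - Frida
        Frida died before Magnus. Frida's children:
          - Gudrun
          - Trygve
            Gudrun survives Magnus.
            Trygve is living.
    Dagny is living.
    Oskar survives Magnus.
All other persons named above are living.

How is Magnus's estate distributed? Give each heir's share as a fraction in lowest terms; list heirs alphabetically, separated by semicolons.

Neither parent survives and there are no descendants, so the estate passes to Magnus's siblings and their issue per stirpes.
The estate is divided into 5 equal shares of 1/5 among Ingeborg, Ylva, Hakon, Dagny, Oskar.
Ingeborg predeceased; the 1/5 allotted to Ingeborg's branch passes to Ingeborg's issue by representation.
The 1/5 is divided into 3 equal shares of 1/15 among Liv, Kolbein, Tove.
Liv predeceased; the 1/15 allotted to Liv's branch passes to Liv's issue by representation.
The 1/15 is divided into 4 equal shares of 1/60 among Njord, Jorunn, Ragna, Vidar.
Njord is living and takes 1/60.
Jorunn is living and takes 1/60.
Ragna is living and takes 1/60.
Vidar is living and takes 1/60.
Kolbein is living and takes 1/15.
Tove is living and takes 1/15.
Ylva is living and takes 1/5.
Hakon predeceased; the 1/5 allotted to Hakon's branch passes to Hakon's issue by representation.
Frida's line is the sole branch at this level, so the full 1/5 passes to Frida's issue by representation.
The 1/5 is divided into 2 equal shares of 1/10 among Gudrun, Trygve.
Gudrun is living and takes 1/10.
Trygve is living and takes 1/10.
Dagny is living and takes 1/5.
Oskar is living and takes 1/5.

Dagny 1/5; Gudrun 1/10; Jorunn 1/60; Kolbein 1/15; Njord 1/60; Oskar 1/5; Ragna 1/60; Tove 1/15; Trygve 1/10; Vidar 1/60; Ylva 1/5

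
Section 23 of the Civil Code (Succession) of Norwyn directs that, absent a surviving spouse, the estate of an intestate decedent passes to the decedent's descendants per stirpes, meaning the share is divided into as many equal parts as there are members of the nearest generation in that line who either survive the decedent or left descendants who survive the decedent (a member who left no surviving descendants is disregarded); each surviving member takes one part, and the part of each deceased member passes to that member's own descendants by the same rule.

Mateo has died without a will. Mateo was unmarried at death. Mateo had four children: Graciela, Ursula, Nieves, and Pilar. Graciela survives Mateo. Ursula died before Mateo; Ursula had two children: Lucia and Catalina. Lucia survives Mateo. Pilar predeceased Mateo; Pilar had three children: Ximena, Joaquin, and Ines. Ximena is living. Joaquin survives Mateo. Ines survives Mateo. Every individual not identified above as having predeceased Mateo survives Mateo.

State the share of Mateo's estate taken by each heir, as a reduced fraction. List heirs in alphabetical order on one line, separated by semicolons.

Catalina 1/8; Graciela 1/4; Ines 1/12; Joaquin 1/12; Lucia 1/8; Nieves 1/4; Ximena 1/12

There is no surviving spouse, so the entire estate passes to Mateo's descendants per stirpes.
The estate is divided into 4 equal shares of 1/4 among Graciela, Ursula, Nieves, Pilar.
Graciela is living and takes 1/4.
Ursula predeceased; the 1/4 allotted to Ursula's branch passes to Ursula's issue by representation.
The 1/4 is divided into 2 equal shares of 1/8 among Lucia, Catalina.
Lucia is living and takes 1/8.
Catalina is living and takes 1/8.
Nieves is living and takes 1/4.
Pilar predeceased; the 1/4 allotted to Pilar's branch passes to Pilar's issue by representation.
The 1/4 is divided into 3 equal shares of 1/12 among Ximena, Joaquin, Ines.
Ximena is living and takes 1/12.
Joaquin is living and takes 1/12.
Ines is living and takes 1/12.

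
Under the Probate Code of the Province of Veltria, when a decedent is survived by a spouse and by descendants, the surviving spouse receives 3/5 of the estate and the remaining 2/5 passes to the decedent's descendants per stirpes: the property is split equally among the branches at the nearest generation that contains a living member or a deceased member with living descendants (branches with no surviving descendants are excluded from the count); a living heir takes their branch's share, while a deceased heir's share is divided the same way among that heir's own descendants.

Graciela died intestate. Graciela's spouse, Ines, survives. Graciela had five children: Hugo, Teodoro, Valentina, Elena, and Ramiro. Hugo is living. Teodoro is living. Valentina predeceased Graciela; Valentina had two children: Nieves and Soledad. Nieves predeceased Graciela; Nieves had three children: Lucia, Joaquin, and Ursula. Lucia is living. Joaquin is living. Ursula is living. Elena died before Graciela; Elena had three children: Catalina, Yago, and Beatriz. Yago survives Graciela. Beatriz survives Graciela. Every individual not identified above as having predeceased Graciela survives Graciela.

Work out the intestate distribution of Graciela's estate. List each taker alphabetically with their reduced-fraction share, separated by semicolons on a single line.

Ines, as surviving spouse, takes 3/5.
The remaining 2/5 passes to Graciela's descendants per stirpes.
The 2/5 is divided into 5 equal shares of 2/25 among Hugo, Teodoro, Valentina, Elena, Ramiro.
Hugo is living and takes 2/25.
Teodoro is living and takes 2/25.
Valentina predeceased; the 2/25 allotted to Valentina's branch passes to Valentina's issue by representation.
The 2/25 is divided into 2 equal shares of 1/25 among Nieves, Soledad.
Nieves predeceased; the 1/25 allotted to Nieves's branch passes to Nieves's issue by representation.
The 1/25 is divided into 3 equal shares of 1/75 among Lucia, Joaquin, Ursula.
Lucia is living and takes 1/75.
Joaquin is living and takes 1/75.
Ursula is living and takes 1/75.
Soledad is living and takes 1/25.
Elena predeceased; the 2/25 allotted to Elena's branch passes to Elena's issue by representation.
The 2/25 is divided into 3 equal shares of 2/75 among Catalina, Yago, Beatriz.
Catalina is living and takes 2/75.
Yago is living and takes 2/75.
Beatriz is living and takes 2/75.
Ramiro is living and takes 2/25.

Beatriz 2/75; Catalina 2/75; Hugo 2/25; Ines 3/5; Joaquin 1/75; Lucia 1/75; Ramiro 2/25; Soledad 1/25; Teodoro 2/25; Ursula 1/75; Yago 2/75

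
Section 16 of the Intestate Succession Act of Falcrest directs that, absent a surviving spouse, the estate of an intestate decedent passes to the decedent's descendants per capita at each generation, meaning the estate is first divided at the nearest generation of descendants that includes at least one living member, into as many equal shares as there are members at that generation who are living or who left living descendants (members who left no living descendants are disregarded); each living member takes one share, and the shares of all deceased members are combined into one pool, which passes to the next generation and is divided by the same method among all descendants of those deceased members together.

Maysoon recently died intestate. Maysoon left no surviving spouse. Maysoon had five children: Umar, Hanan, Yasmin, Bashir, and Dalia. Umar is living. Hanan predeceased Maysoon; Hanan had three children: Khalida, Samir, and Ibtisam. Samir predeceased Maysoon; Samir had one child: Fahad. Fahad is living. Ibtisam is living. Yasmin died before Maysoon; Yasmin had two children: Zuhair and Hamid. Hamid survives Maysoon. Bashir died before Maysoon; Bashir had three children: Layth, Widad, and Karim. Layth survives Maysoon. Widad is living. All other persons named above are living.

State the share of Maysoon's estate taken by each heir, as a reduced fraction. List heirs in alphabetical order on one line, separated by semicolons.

There is no surviving spouse, so the entire estate passes to Maysoon's descendants per capita at each generation.
At generation 1 (Umar, Hanan, Yasmin, Bashir, Dalia) there are 5 shares of (1)/5 = 1/5 each.
Living: Umar and Dalia — each takes 1/5.
Deceased: Hanan, Yasmin, and Bashir. Their combined 3/5 is pooled and carried to generation 2.
At generation 2 (Khalida, Samir, Ibtisam, Zuhair, Hamid, Layth, Widad, Karim) there are 8 shares of (3/5)/8 = 3/40 each.
Living: Khalida, Ibtisam, Zuhair, Hamid, Layth, Widad, and Karim — each takes 3/40.
Deceased: Samir. That 3/40 share is carried to generation 3.
At generation 3 (Fahad) there are 1 shares of (3/40)/1 = 3/40 each.
Living: Fahad — each takes 3/40.

Dalia 1/5; Fahad 3/40; Hamid 3/40; Ibtisam 3/40; Karim 3/40; Khalida 3/40; Layth 3/40; Umar 1/5; Widad 3/40; Zuhair 3/40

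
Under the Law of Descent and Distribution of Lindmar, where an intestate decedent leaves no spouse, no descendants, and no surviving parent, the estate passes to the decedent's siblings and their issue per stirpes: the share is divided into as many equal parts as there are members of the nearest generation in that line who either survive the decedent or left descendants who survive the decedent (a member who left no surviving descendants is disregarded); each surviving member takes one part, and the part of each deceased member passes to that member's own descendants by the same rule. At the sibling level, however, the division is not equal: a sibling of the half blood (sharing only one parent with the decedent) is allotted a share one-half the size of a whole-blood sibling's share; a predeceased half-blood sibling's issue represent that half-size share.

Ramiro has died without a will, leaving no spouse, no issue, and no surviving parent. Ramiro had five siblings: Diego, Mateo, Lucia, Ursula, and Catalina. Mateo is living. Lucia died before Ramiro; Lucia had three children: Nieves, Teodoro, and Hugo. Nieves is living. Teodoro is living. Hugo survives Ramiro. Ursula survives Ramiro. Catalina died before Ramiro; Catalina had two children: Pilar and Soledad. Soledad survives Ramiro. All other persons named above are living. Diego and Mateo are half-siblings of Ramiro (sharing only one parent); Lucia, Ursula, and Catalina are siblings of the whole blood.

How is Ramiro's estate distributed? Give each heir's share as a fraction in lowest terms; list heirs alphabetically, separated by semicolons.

Diego 1/8; Hugo 1/12; Mateo 1/8; Nieves 1/12; Pilar 1/8; Soledad 1/8; Teodoro 1/12; Ursula 1/4

No spouse, descendants, or parent survives, so the estate passes to Ramiro's siblings per stirpes.
Half-blood siblings count for one-half the weight of whole-blood siblings at the initial division.
Dividing 1 in proportion to weights (total weight 4): Diego (weight 1/2) → 1/8; Mateo (weight 1/2) → 1/8; Lucia (weight 1) → 1/4; Ursula (weight 1) → 1/4; Catalina (weight 1) → 1/4.
Diego is living and takes 1/8.
Mateo is living and takes 1/8.
Lucia predeceased; the 1/4 allotted to Lucia's branch passes to Lucia's issue by representation.
The 1/4 is divided into 3 equal shares of 1/12 among Nieves, Teodoro, Hugo.
Nieves is living and takes 1/12.
Teodoro is living and takes 1/12.
Hugo is living and takes 1/12.
Ursula is living and takes 1/4.
Catalina predeceased; the 1/4 allotted to Catalina's branch passes to Catalina's issue by representation.
The 1/4 is divided into 2 equal shares of 1/8 among Pilar, Soledad.
Pilar is living and takes 1/8.
Soledad is living and takes 1/8.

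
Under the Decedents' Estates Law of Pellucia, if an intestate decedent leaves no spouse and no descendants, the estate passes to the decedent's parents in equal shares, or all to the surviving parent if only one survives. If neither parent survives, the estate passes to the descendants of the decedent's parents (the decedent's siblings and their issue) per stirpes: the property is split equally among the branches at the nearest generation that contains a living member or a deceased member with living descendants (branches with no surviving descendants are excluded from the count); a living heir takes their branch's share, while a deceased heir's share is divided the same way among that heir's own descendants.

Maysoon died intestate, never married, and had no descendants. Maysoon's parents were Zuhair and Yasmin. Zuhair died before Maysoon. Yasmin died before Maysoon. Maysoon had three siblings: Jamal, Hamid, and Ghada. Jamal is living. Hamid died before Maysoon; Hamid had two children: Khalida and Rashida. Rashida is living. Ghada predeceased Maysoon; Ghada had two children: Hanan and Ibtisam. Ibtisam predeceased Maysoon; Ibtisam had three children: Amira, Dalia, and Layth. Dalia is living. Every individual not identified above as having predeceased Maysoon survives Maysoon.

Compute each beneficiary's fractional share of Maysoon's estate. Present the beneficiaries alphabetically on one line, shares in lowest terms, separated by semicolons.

Amira 1/18; Dalia 1/18; Hanan 1/6; Jamal 1/3; Khalida 1/6; Layth 1/18; Rashida 1/6

Neither parent survives and there are no descendants, so the estate passes to Maysoon's siblings and their issue per stirpes.
The estate is divided into 3 equal shares of 1/3 among Jamal, Hamid, Ghada.
Jamal is living and takes 1/3.
Hamid predeceased; the 1/3 allotted to Hamid's branch passes to Hamid's issue by representation.
The 1/3 is divided into 2 equal shares of 1/6 among Khalida, Rashida.
Khalida is living and takes 1/6.
Rashida is living and takes 1/6.
Ghada predeceased; the 1/3 allotted to Ghada's branch passes to Ghada's issue by representation.
The 1/3 is divided into 2 equal shares of 1/6 among Hanan, Ibtisam.
Hanan is living and takes 1/6.
Ibtisam predeceased; the 1/6 allotted to Ibtisam's branch passes to Ibtisam's issue by representation.
The 1/6 is divided into 3 equal shares of 1/18 among Amira, Dalia, Layth.
Amira is living and takes 1/18.
Dalia is living and takes 1/18.
Layth is living and takes 1/18.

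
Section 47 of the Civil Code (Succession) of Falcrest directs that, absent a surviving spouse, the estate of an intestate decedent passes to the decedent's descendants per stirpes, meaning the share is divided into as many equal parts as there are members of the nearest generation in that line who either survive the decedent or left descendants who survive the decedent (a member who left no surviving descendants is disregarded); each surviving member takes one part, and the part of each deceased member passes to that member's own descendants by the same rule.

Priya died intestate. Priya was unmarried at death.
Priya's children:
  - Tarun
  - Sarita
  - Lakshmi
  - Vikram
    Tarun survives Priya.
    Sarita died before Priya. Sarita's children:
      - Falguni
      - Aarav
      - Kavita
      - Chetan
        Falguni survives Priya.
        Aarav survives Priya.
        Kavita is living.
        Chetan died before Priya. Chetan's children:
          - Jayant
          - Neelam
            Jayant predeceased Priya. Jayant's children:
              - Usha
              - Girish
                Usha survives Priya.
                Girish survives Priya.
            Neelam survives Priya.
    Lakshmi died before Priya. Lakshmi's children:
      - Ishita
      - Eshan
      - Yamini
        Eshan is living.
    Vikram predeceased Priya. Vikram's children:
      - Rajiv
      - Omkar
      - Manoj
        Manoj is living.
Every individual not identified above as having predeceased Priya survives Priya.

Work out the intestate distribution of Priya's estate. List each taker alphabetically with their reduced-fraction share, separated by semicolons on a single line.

Aarav 1/16; Eshan 1/12; Falguni 1/16; Girish 1/64; Ishita 1/12; Kavita 1/16; Manoj 1/12; Neelam 1/32; Omkar 1/12; Rajiv 1/12; Tarun 1/4; Usha 1/64; Yamini 1/12

There is no surviving spouse, so the entire estate passes to Priya's descendants per stirpes.
The estate is divided into 4 equal shares of 1/4 among Tarun, Sarita, Lakshmi, Vikram.
Tarun is living and takes 1/4.
Sarita predeceased; the 1/4 allotted to Sarita's branch passes to Sarita's issue by representation.
The 1/4 is divided into 4 equal shares of 1/16 among Falguni, Aarav, Kavita, Chetan.
Falguni is living and takes 1/16.
Aarav is living and takes 1/16.
Kavita is living and takes 1/16.
Chetan predeceased; the 1/16 allotted to Chetan's branch passes to Chetan's issue by representation.
The 1/16 is divided into 2 equal shares of 1/32 among Jayant, Neelam.
Jayant predeceased; the 1/32 allotted to Jayant's branch passes to Jayant's issue by representation.
The 1/32 is divided into 2 equal shares of 1/64 among Usha, Girish.
Usha is living and takes 1/64.
Girish is living and takes 1/64.
Neelam is living and takes 1/32.
Lakshmi predeceased; the 1/4 allotted to Lakshmi's branch passes to Lakshmi's issue by representation.
The 1/4 is divided into 3 equal shares of 1/12 among Ishita, Eshan, Yamini.
Ishita is living and takes 1/12.
Eshan is living and takes 1/12.
Yamini is living and takes 1/12.
Vikram predeceased; the 1/4 allotted to Vikram's branch passes to Vikram's issue by representation.
The 1/4 is divided into 3 equal shares of 1/12 among Rajiv, Omkar, Manoj.
Rajiv is living and takes 1/12.
Omkar is living and takes 1/12.
Manoj is living and takes 1/12.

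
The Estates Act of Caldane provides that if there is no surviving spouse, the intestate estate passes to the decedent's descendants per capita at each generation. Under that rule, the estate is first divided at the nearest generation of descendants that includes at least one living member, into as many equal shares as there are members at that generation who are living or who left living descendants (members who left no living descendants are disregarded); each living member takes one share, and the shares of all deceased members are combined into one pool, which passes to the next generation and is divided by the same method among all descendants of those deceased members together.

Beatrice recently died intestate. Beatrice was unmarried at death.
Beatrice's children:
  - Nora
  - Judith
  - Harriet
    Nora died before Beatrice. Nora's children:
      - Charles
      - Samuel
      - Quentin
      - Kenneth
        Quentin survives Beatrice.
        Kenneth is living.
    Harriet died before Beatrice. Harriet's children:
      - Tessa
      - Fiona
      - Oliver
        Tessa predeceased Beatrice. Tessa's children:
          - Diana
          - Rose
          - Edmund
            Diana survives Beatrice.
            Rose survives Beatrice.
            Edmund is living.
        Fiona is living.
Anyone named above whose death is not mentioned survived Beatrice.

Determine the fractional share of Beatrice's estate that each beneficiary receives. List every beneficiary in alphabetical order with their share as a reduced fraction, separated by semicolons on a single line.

Charles 2/21; Diana 2/63; Edmund 2/63; Fiona 2/21; Judith 1/3; Kenneth 2/21; Oliver 2/21; Quentin 2/21; Rose 2/63; Samuel 2/21

There is no surviving spouse, so the entire estate passes to Beatrice's descendants per capita at each generation.
At generation 1 (Nora, Judith, Harriet) there are 3 shares of (1)/3 = 1/3 each.
Living: Judith — each takes 1/3.
Deceased: Nora and Harriet. Their combined 2/3 is pooled and carried to generation 2.
At generation 2 (Charles, Samuel, Quentin, Kenneth, Tessa, Fiona, Oliver) there are 7 shares of (2/3)/7 = 2/21 each.
Living: Charles, Samuel, Quentin, Kenneth, Fiona, and Oliver — each takes 2/21.
Deceased: Tessa. That 2/21 share is carried to generation 3.
At generation 3 (Diana, Rose, Edmund) there are 3 shares of (2/21)/3 = 2/63 each.
Living: Diana, Rose, and Edmund — each takes 2/63.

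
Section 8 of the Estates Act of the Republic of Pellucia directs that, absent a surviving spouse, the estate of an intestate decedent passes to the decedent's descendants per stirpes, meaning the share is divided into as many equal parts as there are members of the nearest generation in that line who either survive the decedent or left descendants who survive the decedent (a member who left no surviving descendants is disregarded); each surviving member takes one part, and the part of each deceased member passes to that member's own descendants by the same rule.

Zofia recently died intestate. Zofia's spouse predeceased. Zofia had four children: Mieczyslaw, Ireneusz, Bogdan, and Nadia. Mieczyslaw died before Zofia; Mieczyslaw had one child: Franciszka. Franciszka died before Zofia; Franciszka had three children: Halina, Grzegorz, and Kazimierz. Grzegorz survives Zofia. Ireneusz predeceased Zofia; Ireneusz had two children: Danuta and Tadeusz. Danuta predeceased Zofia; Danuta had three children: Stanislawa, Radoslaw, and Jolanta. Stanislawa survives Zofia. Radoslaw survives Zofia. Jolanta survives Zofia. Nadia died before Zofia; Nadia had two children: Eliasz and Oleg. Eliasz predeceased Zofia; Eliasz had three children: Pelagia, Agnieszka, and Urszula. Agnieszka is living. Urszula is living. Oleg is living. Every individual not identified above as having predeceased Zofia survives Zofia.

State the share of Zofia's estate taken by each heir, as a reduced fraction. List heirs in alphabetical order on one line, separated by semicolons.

There is no surviving spouse, so the entire estate passes to Zofia's descendants per stirpes.
The estate is divided into 4 equal shares of 1/4 among Mieczyslaw, Ireneusz, Bogdan, Nadia.
Mieczyslaw predeceased; the 1/4 allotted to Mieczyslaw's branch passes to Mieczyslaw's issue by representation.
Franciszka's line is the sole branch at this level, so the full 1/4 passes to Franciszka's issue by representation.
The 1/4 is divided into 3 equal shares of 1/12 among Halina, Grzegorz, Kazimierz.
Halina is living and takes 1/12.
Grzegorz is living and takes 1/12.
Kazimierz is living and takes 1/12.
Ireneusz predeceased; the 1/4 allotted to Ireneusz's branch passes to Ireneusz's issue by representation.
The 1/4 is divided into 2 equal shares of 1/8 among Danuta, Tadeusz.
Danuta predeceased; the 1/8 allotted to Danuta's branch passes to Danuta's issue by representation.
The 1/8 is divided into 3 equal shares of 1/24 among Stanislawa, Radoslaw, Jolanta.
Stanislawa is living and takes 1/24.
Radoslaw is living and takes 1/24.
Jolanta is living and takes 1/24.
Tadeusz is living and takes 1/8.
Bogdan is living and takes 1/4.
Nadia predeceased; the 1/4 allotted to Nadia's branch passes to Nadia's issue by representation.
The 1/4 is divided into 2 equal shares of 1/8 among Eliasz, Oleg.
Eliasz predeceased; the 1/8 allotted to Eliasz's branch passes to Eliasz's issue by representation.
The 1/8 is divided into 3 equal shares of 1/24 among Pelagia, Agnieszka, Urszula.
Pelagia is living and takes 1/24.
Agnieszka is living and takes 1/24.
Urszula is living and takes 1/24.
Oleg is living and takes 1/8.

Agnieszka 1/24; Bogdan 1/4; Grzegorz 1/12; Halina 1/12; Jolanta 1/24; Kazimierz 1/12; Oleg 1/8; Pelagia 1/24; Radoslaw 1/24; Stanislawa 1/24; Tadeusz 1/8; Urszula 1/24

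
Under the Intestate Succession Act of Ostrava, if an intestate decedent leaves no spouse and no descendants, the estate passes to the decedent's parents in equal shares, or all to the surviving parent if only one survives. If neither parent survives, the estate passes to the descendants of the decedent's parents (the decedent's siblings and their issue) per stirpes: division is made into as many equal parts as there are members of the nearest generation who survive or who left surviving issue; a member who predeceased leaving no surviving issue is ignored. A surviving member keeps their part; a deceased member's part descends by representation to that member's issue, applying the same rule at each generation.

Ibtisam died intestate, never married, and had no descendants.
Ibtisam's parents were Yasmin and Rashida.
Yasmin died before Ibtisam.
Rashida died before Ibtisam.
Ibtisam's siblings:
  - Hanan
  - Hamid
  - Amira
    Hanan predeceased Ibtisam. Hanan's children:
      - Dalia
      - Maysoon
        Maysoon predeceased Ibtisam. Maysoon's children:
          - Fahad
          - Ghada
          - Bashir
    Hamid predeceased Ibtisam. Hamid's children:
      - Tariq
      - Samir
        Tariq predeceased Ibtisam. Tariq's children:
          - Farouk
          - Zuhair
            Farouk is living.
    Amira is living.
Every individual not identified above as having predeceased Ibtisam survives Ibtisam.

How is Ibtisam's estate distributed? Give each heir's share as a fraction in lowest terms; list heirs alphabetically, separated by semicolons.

Neither parent survives and there are no descendants, so the estate passes to Ibtisam's siblings and their issue per stirpes.
The estate is divided into 3 equal shares of 1/3 among Hanan, Hamid, Amira.
Hanan predeceased; the 1/3 allotted to Hanan's branch passes to Hanan's issue by representation.
The 1/3 is divided into 2 equal shares of 1/6 among Dalia, Maysoon.
Dalia is living and takes 1/6.
Maysoon predeceased; the 1/6 allotted to Maysoon's branch passes to Maysoon's issue by representation.
The 1/6 is divided into 3 equal shares of 1/18 among Fahad, Ghada, Bashir.
Fahad is living and takes 1/18.
Ghada is living and takes 1/18.
Bashir is living and takes 1/18.
Hamid predeceased; the 1/3 allotted to Hamid's branch passes to Hamid's issue by representation.
The 1/3 is divided into 2 equal shares of 1/6 among Tariq, Samir.
Tariq predeceased; the 1/6 allotted to Tariq's branch passes to Tariq's issue by representation.
The 1/6 is divided into 2 equal shares of 1/12 among Farouk, Zuhair.
Farouk is living and takes 1/12.
Zuhair is living and takes 1/12.
Samir is living and takes 1/6.
Amira is living and takes 1/3.

Amira 1/3; Bashir 1/18; Dalia 1/6; Fahad 1/18; Farouk 1/12; Ghada 1/18; Samir 1/6; Zuhair 1/12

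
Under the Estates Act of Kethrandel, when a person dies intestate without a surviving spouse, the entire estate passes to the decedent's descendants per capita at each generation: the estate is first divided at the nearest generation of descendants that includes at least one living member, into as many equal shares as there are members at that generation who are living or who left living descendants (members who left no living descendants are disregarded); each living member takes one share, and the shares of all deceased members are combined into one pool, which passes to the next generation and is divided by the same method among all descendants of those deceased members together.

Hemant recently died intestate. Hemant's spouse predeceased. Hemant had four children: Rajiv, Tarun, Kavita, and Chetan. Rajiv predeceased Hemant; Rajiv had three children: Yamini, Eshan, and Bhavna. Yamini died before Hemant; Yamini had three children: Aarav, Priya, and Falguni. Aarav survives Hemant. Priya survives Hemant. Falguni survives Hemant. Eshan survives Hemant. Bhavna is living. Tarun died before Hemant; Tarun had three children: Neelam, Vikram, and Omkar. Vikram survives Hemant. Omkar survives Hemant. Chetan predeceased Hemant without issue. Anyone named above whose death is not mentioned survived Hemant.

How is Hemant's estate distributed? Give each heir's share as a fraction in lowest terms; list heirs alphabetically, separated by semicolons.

Aarav 1/27; Bhavna 1/9; Eshan 1/9; Falguni 1/27; Kavita 1/3; Neelam 1/9; Omkar 1/9; Priya 1/27; Vikram 1/9

There is no surviving spouse, so the entire estate passes to Hemant's descendants per capita at each generation.
At generation 1 (Rajiv, Tarun, Kavita) there are 3 shares of (1)/3 = 1/3 each.
Living: Kavita — each takes 1/3.
Deceased: Rajiv and Tarun. Their combined 2/3 is pooled and carried to generation 2.
At generation 2 (Yamini, Eshan, Bhavna, Neelam, Vikram, Omkar) there are 6 shares of (2/3)/6 = 1/9 each.
Living: Eshan, Bhavna, Neelam, Vikram, and Omkar — each takes 1/9.
Deceased: Yamini. That 1/9 share is carried to generation 3.
At generation 3 (Aarav, Priya, Falguni) there are 3 shares of (1/9)/3 = 1/27 each.
Living: Aarav, Priya, and Falguni — each takes 1/27.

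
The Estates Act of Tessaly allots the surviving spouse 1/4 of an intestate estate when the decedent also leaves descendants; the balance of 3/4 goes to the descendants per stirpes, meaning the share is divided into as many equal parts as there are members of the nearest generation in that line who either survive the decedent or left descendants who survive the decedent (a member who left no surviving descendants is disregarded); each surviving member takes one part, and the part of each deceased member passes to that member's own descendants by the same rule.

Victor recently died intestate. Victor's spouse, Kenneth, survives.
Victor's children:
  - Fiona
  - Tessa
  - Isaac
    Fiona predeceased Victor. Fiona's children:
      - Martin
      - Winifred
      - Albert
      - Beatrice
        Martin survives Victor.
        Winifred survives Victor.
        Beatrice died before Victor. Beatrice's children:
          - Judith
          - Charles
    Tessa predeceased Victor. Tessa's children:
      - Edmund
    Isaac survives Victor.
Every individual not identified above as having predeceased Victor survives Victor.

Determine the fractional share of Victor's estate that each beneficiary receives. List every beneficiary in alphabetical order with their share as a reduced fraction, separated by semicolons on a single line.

Kenneth, as surviving spouse, takes 1/4.
The remaining 3/4 passes to Victor's descendants per stirpes.
The 3/4 is divided into 3 equal shares of 1/4 among Fiona, Tessa, Isaac.
Fiona predeceased; the 1/4 allotted to Fiona's branch passes to Fiona's issue by representation.
The 1/4 is divided into 4 equal shares of 1/16 among Martin, Winifred, Albert, Beatrice.
Martin is living and takes 1/16.
Winifred is living and takes 1/16.
Albert is living and takes 1/16.
Beatrice predeceased; the 1/16 allotted to Beatrice's branch passes to Beatrice's issue by representation.
The 1/16 is divided into 2 equal shares of 1/32 among Judith, Charles.
Judith is living and takes 1/32.
Charles is living and takes 1/32.
Tessa predeceased; the 1/4 allotted to Tessa's branch passes to Tessa's issue by representation.
Edmund is the sole taker at this level and receives the full 1/4.
Isaac is living and takes 1/4.

Albert 1/16; Charles 1/32; Edmund 1/4; Isaac 1/4; Judith 1/32; Kenneth 1/4; Martin 1/16; Winifred 1/16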